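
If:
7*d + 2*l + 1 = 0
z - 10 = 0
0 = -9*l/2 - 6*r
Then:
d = 8*r/21 - 1/7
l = -4*r/3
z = 10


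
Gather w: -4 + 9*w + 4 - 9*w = 0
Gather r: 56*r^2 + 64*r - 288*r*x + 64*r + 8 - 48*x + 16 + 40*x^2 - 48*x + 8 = 56*r^2 + r*(128 - 288*x) + 40*x^2 - 96*x + 32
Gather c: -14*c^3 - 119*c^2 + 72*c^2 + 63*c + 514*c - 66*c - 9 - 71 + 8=-14*c^3 - 47*c^2 + 511*c - 72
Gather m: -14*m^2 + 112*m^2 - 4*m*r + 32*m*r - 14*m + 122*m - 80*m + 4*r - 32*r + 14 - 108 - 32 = 98*m^2 + m*(28*r + 28) - 28*r - 126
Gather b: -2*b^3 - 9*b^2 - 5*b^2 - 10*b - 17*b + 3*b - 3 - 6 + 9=-2*b^3 - 14*b^2 - 24*b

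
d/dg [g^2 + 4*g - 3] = 2*g + 4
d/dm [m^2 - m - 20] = 2*m - 1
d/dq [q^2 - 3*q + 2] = 2*q - 3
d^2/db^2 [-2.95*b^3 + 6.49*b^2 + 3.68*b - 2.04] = 12.98 - 17.7*b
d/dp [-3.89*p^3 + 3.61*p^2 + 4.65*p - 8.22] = -11.67*p^2 + 7.22*p + 4.65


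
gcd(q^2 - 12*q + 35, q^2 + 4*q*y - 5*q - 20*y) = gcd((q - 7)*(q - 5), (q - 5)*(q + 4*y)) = q - 5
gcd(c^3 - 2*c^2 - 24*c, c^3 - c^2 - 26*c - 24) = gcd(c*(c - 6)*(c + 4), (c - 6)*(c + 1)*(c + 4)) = c^2 - 2*c - 24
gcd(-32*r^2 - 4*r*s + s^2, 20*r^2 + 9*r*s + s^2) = 4*r + s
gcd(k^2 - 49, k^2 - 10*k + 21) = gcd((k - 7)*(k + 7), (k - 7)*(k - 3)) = k - 7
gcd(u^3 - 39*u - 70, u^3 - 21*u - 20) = 1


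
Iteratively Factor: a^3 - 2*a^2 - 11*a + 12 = (a - 4)*(a^2 + 2*a - 3) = (a - 4)*(a + 3)*(a - 1)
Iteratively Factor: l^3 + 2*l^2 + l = (l + 1)*(l^2 + l) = l*(l + 1)*(l + 1)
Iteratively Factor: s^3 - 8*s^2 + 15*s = (s)*(s^2 - 8*s + 15) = s*(s - 5)*(s - 3)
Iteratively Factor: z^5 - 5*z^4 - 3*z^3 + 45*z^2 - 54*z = (z)*(z^4 - 5*z^3 - 3*z^2 + 45*z - 54) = z*(z - 3)*(z^3 - 2*z^2 - 9*z + 18) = z*(z - 3)*(z - 2)*(z^2 - 9) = z*(z - 3)*(z - 2)*(z + 3)*(z - 3)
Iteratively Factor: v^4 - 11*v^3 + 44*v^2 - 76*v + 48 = (v - 2)*(v^3 - 9*v^2 + 26*v - 24) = (v - 4)*(v - 2)*(v^2 - 5*v + 6) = (v - 4)*(v - 3)*(v - 2)*(v - 2)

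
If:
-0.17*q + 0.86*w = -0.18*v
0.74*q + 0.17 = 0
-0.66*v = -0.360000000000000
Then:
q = -0.23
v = 0.55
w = -0.16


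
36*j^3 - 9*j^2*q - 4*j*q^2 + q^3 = (-4*j + q)*(-3*j + q)*(3*j + q)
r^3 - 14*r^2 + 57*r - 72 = (r - 8)*(r - 3)^2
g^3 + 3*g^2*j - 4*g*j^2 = g*(g - j)*(g + 4*j)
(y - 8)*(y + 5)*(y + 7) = y^3 + 4*y^2 - 61*y - 280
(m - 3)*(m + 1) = m^2 - 2*m - 3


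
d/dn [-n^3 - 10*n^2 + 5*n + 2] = -3*n^2 - 20*n + 5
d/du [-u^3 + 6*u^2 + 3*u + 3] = -3*u^2 + 12*u + 3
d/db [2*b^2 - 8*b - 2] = 4*b - 8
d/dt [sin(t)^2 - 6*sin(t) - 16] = 2*(sin(t) - 3)*cos(t)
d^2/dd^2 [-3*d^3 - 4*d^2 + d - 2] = -18*d - 8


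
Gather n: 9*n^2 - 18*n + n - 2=9*n^2 - 17*n - 2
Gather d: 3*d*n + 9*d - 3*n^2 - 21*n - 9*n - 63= d*(3*n + 9) - 3*n^2 - 30*n - 63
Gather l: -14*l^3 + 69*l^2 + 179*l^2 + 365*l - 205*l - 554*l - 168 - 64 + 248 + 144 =-14*l^3 + 248*l^2 - 394*l + 160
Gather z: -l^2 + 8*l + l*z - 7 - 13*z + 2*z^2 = -l^2 + 8*l + 2*z^2 + z*(l - 13) - 7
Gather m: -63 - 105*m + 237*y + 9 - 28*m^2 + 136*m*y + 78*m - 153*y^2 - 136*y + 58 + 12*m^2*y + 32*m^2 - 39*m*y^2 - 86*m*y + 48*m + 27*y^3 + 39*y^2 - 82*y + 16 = m^2*(12*y + 4) + m*(-39*y^2 + 50*y + 21) + 27*y^3 - 114*y^2 + 19*y + 20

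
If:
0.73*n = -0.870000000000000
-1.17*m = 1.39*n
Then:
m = 1.42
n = -1.19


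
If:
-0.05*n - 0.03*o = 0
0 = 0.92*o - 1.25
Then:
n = -0.82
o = 1.36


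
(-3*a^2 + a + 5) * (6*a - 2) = -18*a^3 + 12*a^2 + 28*a - 10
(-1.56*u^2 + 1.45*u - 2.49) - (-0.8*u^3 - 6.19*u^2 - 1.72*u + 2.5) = 0.8*u^3 + 4.63*u^2 + 3.17*u - 4.99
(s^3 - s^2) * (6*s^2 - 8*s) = 6*s^5 - 14*s^4 + 8*s^3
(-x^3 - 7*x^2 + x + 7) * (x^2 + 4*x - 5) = -x^5 - 11*x^4 - 22*x^3 + 46*x^2 + 23*x - 35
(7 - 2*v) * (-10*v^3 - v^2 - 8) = 20*v^4 - 68*v^3 - 7*v^2 + 16*v - 56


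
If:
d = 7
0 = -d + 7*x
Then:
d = 7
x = 1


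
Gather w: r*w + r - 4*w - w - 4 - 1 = r + w*(r - 5) - 5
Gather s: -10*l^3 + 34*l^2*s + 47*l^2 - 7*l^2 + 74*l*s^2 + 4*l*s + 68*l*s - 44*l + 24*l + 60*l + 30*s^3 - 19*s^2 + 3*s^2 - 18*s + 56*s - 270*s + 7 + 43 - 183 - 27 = -10*l^3 + 40*l^2 + 40*l + 30*s^3 + s^2*(74*l - 16) + s*(34*l^2 + 72*l - 232) - 160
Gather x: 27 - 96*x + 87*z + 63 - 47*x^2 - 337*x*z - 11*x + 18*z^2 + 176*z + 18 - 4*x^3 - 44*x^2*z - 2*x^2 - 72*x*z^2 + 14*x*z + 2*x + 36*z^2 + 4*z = -4*x^3 + x^2*(-44*z - 49) + x*(-72*z^2 - 323*z - 105) + 54*z^2 + 267*z + 108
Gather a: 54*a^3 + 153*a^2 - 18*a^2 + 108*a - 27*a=54*a^3 + 135*a^2 + 81*a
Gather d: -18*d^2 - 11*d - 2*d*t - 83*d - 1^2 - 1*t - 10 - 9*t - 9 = -18*d^2 + d*(-2*t - 94) - 10*t - 20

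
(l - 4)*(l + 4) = l^2 - 16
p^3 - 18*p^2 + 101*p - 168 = (p - 8)*(p - 7)*(p - 3)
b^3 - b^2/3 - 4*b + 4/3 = (b - 2)*(b - 1/3)*(b + 2)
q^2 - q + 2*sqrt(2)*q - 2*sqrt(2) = (q - 1)*(q + 2*sqrt(2))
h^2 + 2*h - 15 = (h - 3)*(h + 5)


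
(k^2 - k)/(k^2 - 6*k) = (k - 1)/(k - 6)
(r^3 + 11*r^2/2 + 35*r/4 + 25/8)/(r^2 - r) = (8*r^3 + 44*r^2 + 70*r + 25)/(8*r*(r - 1))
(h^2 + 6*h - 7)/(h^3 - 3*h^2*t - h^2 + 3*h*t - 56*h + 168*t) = (1 - h)/(-h^2 + 3*h*t + 8*h - 24*t)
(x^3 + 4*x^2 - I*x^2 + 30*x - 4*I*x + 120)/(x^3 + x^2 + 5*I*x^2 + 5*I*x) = (x^2 + x*(4 - 6*I) - 24*I)/(x^2 + x)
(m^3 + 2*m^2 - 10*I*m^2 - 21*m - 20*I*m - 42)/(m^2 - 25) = (m^3 + m^2*(2 - 10*I) + m*(-21 - 20*I) - 42)/(m^2 - 25)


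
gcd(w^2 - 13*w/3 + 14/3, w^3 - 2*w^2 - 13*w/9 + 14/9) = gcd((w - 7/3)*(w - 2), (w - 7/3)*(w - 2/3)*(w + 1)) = w - 7/3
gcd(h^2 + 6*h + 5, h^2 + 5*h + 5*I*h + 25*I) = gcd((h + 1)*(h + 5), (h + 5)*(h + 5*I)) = h + 5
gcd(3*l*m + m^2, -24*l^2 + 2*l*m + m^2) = 1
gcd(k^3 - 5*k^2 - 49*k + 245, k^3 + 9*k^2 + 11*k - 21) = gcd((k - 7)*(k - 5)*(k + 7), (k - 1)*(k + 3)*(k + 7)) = k + 7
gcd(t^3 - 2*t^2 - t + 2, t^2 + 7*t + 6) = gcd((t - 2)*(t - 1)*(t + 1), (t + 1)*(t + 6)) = t + 1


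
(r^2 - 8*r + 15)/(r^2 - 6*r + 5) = (r - 3)/(r - 1)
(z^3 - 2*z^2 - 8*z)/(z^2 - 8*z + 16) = z*(z + 2)/(z - 4)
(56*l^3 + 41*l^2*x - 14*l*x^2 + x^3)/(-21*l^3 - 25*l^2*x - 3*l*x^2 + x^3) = (-8*l + x)/(3*l + x)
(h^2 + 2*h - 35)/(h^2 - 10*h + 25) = (h + 7)/(h - 5)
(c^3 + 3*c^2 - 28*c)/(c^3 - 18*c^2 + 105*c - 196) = c*(c + 7)/(c^2 - 14*c + 49)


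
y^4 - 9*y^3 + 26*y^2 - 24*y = y*(y - 4)*(y - 3)*(y - 2)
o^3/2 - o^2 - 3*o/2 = o*(o/2 + 1/2)*(o - 3)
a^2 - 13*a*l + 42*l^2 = (a - 7*l)*(a - 6*l)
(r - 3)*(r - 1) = r^2 - 4*r + 3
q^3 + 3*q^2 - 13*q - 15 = (q - 3)*(q + 1)*(q + 5)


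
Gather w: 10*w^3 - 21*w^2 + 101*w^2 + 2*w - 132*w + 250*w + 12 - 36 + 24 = 10*w^3 + 80*w^2 + 120*w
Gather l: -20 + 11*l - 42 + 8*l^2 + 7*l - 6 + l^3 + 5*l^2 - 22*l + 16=l^3 + 13*l^2 - 4*l - 52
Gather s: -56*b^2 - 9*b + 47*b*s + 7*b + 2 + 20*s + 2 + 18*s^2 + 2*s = -56*b^2 - 2*b + 18*s^2 + s*(47*b + 22) + 4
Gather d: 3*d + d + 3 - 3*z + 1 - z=4*d - 4*z + 4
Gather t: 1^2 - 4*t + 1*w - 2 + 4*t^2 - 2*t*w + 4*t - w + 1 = 4*t^2 - 2*t*w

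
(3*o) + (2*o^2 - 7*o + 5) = 2*o^2 - 4*o + 5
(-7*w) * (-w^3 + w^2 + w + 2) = 7*w^4 - 7*w^3 - 7*w^2 - 14*w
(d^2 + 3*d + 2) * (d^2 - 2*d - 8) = d^4 + d^3 - 12*d^2 - 28*d - 16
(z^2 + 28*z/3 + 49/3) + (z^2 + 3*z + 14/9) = 2*z^2 + 37*z/3 + 161/9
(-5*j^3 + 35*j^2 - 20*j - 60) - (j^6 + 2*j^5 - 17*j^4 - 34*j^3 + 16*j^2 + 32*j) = -j^6 - 2*j^5 + 17*j^4 + 29*j^3 + 19*j^2 - 52*j - 60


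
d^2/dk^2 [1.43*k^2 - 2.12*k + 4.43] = 2.86000000000000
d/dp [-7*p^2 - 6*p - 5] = -14*p - 6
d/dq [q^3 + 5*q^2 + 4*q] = 3*q^2 + 10*q + 4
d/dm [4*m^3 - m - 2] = 12*m^2 - 1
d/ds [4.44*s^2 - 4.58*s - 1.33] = 8.88*s - 4.58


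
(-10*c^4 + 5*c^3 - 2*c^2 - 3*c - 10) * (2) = -20*c^4 + 10*c^3 - 4*c^2 - 6*c - 20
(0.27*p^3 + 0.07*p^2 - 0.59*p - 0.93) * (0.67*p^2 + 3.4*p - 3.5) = 0.1809*p^5 + 0.9649*p^4 - 1.1023*p^3 - 2.8741*p^2 - 1.097*p + 3.255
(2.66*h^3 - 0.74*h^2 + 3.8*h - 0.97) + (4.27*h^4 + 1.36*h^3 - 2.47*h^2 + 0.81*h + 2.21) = 4.27*h^4 + 4.02*h^3 - 3.21*h^2 + 4.61*h + 1.24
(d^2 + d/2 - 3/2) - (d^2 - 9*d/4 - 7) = 11*d/4 + 11/2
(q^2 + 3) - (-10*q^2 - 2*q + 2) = 11*q^2 + 2*q + 1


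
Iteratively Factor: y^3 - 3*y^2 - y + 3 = (y - 3)*(y^2 - 1) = (y - 3)*(y + 1)*(y - 1)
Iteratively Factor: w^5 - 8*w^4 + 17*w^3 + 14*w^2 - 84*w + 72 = (w - 3)*(w^4 - 5*w^3 + 2*w^2 + 20*w - 24) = (w - 3)*(w - 2)*(w^3 - 3*w^2 - 4*w + 12) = (w - 3)^2*(w - 2)*(w^2 - 4) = (w - 3)^2*(w - 2)^2*(w + 2)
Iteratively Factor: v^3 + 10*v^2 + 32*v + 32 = (v + 4)*(v^2 + 6*v + 8) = (v + 2)*(v + 4)*(v + 4)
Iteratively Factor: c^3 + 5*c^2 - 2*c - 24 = (c + 3)*(c^2 + 2*c - 8) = (c + 3)*(c + 4)*(c - 2)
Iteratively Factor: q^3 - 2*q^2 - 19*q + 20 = (q - 1)*(q^2 - q - 20) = (q - 1)*(q + 4)*(q - 5)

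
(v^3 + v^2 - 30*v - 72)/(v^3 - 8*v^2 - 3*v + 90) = (v + 4)/(v - 5)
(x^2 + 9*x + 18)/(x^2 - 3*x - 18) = (x + 6)/(x - 6)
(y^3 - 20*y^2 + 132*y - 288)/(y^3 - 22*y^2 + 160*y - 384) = (y - 6)/(y - 8)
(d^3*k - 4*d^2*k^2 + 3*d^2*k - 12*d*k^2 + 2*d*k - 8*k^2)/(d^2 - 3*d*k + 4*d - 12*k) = k*(d^3 - 4*d^2*k + 3*d^2 - 12*d*k + 2*d - 8*k)/(d^2 - 3*d*k + 4*d - 12*k)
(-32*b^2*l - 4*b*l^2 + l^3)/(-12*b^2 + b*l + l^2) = l*(8*b - l)/(3*b - l)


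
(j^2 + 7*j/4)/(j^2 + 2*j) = (j + 7/4)/(j + 2)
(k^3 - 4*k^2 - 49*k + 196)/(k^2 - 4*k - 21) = (k^2 + 3*k - 28)/(k + 3)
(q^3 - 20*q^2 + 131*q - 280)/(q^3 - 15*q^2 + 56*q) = (q - 5)/q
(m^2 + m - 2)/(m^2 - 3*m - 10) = (m - 1)/(m - 5)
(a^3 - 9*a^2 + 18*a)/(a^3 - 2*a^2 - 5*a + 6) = a*(a - 6)/(a^2 + a - 2)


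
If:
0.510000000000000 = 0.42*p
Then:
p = 1.21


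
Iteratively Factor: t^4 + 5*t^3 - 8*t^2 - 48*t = (t + 4)*(t^3 + t^2 - 12*t) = (t - 3)*(t + 4)*(t^2 + 4*t) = t*(t - 3)*(t + 4)*(t + 4)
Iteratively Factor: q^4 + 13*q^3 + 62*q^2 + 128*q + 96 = (q + 4)*(q^3 + 9*q^2 + 26*q + 24) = (q + 4)^2*(q^2 + 5*q + 6) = (q + 3)*(q + 4)^2*(q + 2)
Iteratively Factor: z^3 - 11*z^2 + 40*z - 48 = (z - 4)*(z^2 - 7*z + 12) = (z - 4)*(z - 3)*(z - 4)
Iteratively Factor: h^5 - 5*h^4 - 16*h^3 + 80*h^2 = (h - 5)*(h^4 - 16*h^2) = (h - 5)*(h + 4)*(h^3 - 4*h^2) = h*(h - 5)*(h + 4)*(h^2 - 4*h) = h^2*(h - 5)*(h + 4)*(h - 4)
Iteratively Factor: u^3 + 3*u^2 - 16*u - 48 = (u - 4)*(u^2 + 7*u + 12) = (u - 4)*(u + 3)*(u + 4)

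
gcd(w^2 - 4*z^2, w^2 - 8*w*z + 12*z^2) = -w + 2*z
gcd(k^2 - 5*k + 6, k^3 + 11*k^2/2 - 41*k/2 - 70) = 1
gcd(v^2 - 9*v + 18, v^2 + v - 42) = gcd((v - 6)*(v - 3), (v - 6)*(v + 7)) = v - 6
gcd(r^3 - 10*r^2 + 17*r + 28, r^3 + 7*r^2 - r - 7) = r + 1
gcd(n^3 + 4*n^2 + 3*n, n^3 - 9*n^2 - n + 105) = n + 3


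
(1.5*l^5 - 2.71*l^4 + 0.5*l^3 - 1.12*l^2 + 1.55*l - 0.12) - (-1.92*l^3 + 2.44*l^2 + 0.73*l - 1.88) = 1.5*l^5 - 2.71*l^4 + 2.42*l^3 - 3.56*l^2 + 0.82*l + 1.76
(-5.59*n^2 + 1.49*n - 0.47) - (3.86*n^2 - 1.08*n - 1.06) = -9.45*n^2 + 2.57*n + 0.59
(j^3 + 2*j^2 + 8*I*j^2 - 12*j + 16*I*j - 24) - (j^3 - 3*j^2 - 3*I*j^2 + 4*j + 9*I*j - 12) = 5*j^2 + 11*I*j^2 - 16*j + 7*I*j - 12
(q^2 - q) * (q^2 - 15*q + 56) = q^4 - 16*q^3 + 71*q^2 - 56*q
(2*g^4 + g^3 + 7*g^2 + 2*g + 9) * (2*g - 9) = 4*g^5 - 16*g^4 + 5*g^3 - 59*g^2 - 81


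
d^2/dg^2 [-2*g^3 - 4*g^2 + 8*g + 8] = -12*g - 8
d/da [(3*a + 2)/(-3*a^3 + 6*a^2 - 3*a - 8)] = 6*(3*a^3 - 4*a - 3)/(9*a^6 - 36*a^5 + 54*a^4 + 12*a^3 - 87*a^2 + 48*a + 64)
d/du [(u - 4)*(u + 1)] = 2*u - 3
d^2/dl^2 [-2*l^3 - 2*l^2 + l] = -12*l - 4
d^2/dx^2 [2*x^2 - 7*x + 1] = 4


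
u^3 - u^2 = u^2*(u - 1)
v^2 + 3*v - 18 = (v - 3)*(v + 6)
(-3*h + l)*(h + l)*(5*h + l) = -15*h^3 - 13*h^2*l + 3*h*l^2 + l^3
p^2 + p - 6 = (p - 2)*(p + 3)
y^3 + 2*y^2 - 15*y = y*(y - 3)*(y + 5)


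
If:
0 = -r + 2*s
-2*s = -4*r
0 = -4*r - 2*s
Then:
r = 0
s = 0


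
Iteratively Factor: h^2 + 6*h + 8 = (h + 4)*(h + 2)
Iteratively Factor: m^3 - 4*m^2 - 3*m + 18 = (m - 3)*(m^2 - m - 6) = (m - 3)*(m + 2)*(m - 3)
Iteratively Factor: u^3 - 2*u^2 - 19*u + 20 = (u + 4)*(u^2 - 6*u + 5) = (u - 5)*(u + 4)*(u - 1)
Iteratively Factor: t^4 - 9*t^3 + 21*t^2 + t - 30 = (t - 2)*(t^3 - 7*t^2 + 7*t + 15) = (t - 5)*(t - 2)*(t^2 - 2*t - 3) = (t - 5)*(t - 2)*(t + 1)*(t - 3)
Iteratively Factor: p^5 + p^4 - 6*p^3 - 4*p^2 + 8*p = (p + 2)*(p^4 - p^3 - 4*p^2 + 4*p) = p*(p + 2)*(p^3 - p^2 - 4*p + 4) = p*(p - 1)*(p + 2)*(p^2 - 4) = p*(p - 2)*(p - 1)*(p + 2)*(p + 2)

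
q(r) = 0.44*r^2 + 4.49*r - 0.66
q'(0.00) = 4.49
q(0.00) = -0.66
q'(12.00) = 15.05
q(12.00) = 116.58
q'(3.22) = 7.32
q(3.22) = 18.36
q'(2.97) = 7.10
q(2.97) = 16.56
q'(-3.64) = 1.29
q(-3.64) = -11.17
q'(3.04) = 7.17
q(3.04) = 17.06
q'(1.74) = 6.02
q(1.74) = 8.48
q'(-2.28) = 2.48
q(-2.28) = -8.61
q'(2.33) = 6.54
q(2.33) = 12.19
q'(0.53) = 4.96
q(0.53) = 1.84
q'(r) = 0.88*r + 4.49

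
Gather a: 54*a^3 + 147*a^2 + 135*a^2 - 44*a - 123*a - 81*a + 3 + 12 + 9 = 54*a^3 + 282*a^2 - 248*a + 24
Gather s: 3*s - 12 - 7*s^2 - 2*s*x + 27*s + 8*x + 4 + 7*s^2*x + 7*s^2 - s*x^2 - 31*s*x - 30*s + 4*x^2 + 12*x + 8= 7*s^2*x + s*(-x^2 - 33*x) + 4*x^2 + 20*x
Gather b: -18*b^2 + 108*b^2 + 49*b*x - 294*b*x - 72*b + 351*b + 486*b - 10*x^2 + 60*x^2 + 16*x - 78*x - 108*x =90*b^2 + b*(765 - 245*x) + 50*x^2 - 170*x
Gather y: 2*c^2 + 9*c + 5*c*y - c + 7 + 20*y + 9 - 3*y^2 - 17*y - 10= 2*c^2 + 8*c - 3*y^2 + y*(5*c + 3) + 6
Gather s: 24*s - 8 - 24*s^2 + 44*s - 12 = -24*s^2 + 68*s - 20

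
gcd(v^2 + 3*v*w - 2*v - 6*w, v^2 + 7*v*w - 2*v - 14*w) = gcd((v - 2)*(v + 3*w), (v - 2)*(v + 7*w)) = v - 2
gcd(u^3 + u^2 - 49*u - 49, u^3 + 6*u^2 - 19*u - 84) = u + 7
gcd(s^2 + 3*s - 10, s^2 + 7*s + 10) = s + 5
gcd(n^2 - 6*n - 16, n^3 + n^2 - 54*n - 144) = n - 8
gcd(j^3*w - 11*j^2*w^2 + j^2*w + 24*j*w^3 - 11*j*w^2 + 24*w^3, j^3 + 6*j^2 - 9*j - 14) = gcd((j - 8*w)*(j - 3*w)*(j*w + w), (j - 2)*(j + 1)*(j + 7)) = j + 1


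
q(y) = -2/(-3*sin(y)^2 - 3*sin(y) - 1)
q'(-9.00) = 12.88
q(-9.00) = 7.32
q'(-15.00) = -13.57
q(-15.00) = 6.29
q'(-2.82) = 16.95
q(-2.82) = 5.69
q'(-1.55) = 0.12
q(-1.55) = 2.00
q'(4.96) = 1.66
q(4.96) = 2.19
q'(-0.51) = -1.97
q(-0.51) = 7.99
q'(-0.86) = 9.99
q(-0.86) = 4.45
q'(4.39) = -2.34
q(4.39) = 2.34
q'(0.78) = -0.49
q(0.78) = 0.44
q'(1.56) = -0.00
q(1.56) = 0.29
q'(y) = -2*(6*sin(y)*cos(y) + 3*cos(y))/(-3*sin(y)^2 - 3*sin(y) - 1)^2 = -6*(2*sin(y) + 1)*cos(y)/(3*sin(y)^2 + 3*sin(y) + 1)^2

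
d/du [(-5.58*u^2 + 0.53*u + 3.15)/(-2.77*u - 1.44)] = (15.4566*u^2 + 16.0704*u + 7.9623)/(7.6729*u^2 + 7.9776*u + 2.0736)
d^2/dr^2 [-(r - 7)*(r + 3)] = -2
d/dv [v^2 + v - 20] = 2*v + 1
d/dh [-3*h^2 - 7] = -6*h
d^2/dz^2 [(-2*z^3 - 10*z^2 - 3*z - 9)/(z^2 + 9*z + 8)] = 2*(-59*z^3 - 219*z^2 - 555*z - 1081)/(z^6 + 27*z^5 + 267*z^4 + 1161*z^3 + 2136*z^2 + 1728*z + 512)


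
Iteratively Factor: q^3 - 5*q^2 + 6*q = (q)*(q^2 - 5*q + 6) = q*(q - 3)*(q - 2)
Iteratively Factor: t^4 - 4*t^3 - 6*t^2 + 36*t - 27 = (t - 3)*(t^3 - t^2 - 9*t + 9) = (t - 3)*(t + 3)*(t^2 - 4*t + 3) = (t - 3)*(t - 1)*(t + 3)*(t - 3)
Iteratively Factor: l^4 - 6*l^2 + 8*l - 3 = (l - 1)*(l^3 + l^2 - 5*l + 3) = (l - 1)^2*(l^2 + 2*l - 3) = (l - 1)^3*(l + 3)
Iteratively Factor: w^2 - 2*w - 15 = (w + 3)*(w - 5)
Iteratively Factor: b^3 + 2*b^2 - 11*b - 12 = (b + 4)*(b^2 - 2*b - 3) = (b + 1)*(b + 4)*(b - 3)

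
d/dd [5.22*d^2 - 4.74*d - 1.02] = 10.44*d - 4.74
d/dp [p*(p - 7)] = 2*p - 7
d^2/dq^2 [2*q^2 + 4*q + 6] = 4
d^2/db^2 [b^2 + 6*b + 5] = 2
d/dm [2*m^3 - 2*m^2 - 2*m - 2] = 6*m^2 - 4*m - 2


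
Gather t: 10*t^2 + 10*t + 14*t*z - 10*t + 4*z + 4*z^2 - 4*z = 10*t^2 + 14*t*z + 4*z^2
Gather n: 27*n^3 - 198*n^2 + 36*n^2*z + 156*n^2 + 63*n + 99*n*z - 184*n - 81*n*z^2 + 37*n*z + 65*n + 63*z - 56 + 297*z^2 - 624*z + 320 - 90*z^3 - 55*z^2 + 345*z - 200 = 27*n^3 + n^2*(36*z - 42) + n*(-81*z^2 + 136*z - 56) - 90*z^3 + 242*z^2 - 216*z + 64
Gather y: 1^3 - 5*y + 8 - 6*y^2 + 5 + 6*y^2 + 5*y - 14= 0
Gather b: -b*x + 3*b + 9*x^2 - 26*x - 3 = b*(3 - x) + 9*x^2 - 26*x - 3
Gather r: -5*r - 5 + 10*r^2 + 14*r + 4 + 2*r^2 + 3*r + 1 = 12*r^2 + 12*r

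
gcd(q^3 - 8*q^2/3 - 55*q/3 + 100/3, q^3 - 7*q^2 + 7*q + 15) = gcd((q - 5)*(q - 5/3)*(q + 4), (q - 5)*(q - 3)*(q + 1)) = q - 5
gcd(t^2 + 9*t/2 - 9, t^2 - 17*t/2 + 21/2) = t - 3/2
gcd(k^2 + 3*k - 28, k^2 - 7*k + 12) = k - 4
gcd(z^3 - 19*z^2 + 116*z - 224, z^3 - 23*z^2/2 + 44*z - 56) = z - 4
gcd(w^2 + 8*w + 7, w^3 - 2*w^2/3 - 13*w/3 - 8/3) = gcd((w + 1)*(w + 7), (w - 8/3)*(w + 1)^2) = w + 1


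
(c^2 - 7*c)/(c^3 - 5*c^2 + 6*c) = (c - 7)/(c^2 - 5*c + 6)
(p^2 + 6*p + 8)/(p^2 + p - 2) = (p + 4)/(p - 1)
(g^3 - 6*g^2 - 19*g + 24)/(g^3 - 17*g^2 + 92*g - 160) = (g^2 + 2*g - 3)/(g^2 - 9*g + 20)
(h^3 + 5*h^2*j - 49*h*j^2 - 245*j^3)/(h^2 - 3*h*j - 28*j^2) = (h^2 + 12*h*j + 35*j^2)/(h + 4*j)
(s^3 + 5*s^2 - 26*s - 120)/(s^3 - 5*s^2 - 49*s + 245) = (s^2 + 10*s + 24)/(s^2 - 49)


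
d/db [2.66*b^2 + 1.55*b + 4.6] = 5.32*b + 1.55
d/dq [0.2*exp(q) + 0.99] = 0.2*exp(q)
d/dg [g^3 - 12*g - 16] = 3*g^2 - 12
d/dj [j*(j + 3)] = 2*j + 3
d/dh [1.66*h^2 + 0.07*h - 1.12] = 3.32*h + 0.07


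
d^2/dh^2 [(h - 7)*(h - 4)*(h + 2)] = 6*h - 18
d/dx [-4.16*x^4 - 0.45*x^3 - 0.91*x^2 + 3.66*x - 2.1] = -16.64*x^3 - 1.35*x^2 - 1.82*x + 3.66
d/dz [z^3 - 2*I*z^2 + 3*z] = 3*z^2 - 4*I*z + 3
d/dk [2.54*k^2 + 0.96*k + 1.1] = 5.08*k + 0.96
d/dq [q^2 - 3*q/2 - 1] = 2*q - 3/2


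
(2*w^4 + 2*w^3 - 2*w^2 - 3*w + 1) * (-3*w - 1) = -6*w^5 - 8*w^4 + 4*w^3 + 11*w^2 - 1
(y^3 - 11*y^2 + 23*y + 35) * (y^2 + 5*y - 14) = y^5 - 6*y^4 - 46*y^3 + 304*y^2 - 147*y - 490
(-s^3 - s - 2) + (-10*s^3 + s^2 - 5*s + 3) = -11*s^3 + s^2 - 6*s + 1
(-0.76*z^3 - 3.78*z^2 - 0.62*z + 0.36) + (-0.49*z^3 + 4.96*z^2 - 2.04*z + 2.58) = -1.25*z^3 + 1.18*z^2 - 2.66*z + 2.94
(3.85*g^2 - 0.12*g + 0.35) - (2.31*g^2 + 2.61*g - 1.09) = 1.54*g^2 - 2.73*g + 1.44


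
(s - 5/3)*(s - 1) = s^2 - 8*s/3 + 5/3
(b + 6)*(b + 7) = b^2 + 13*b + 42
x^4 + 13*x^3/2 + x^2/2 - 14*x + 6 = (x - 1)*(x - 1/2)*(x + 2)*(x + 6)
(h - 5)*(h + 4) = h^2 - h - 20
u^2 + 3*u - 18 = (u - 3)*(u + 6)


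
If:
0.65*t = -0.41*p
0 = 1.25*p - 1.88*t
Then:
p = 0.00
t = 0.00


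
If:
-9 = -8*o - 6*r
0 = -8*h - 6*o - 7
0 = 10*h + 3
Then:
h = -3/10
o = -23/30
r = 227/90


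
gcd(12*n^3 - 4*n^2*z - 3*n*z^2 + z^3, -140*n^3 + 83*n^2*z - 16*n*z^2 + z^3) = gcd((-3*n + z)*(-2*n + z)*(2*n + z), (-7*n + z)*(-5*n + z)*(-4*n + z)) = 1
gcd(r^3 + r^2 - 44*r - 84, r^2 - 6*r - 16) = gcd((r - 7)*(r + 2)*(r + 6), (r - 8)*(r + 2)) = r + 2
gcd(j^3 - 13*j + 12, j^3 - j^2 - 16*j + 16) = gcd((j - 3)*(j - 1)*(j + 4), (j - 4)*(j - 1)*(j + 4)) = j^2 + 3*j - 4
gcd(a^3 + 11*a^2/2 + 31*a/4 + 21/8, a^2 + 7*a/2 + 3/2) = a + 1/2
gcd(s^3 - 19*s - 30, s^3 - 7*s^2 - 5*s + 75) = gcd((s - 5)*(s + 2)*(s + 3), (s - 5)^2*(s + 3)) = s^2 - 2*s - 15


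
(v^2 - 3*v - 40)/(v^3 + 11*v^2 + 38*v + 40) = (v - 8)/(v^2 + 6*v + 8)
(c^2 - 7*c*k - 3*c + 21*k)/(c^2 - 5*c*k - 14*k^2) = (c - 3)/(c + 2*k)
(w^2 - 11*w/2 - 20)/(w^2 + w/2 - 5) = (w - 8)/(w - 2)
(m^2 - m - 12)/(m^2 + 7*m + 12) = (m - 4)/(m + 4)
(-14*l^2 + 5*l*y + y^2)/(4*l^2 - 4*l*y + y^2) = (7*l + y)/(-2*l + y)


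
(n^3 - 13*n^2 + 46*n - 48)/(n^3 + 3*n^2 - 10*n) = (n^2 - 11*n + 24)/(n*(n + 5))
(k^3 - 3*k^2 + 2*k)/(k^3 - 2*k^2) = (k - 1)/k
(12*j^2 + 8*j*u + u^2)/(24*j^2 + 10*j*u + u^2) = (2*j + u)/(4*j + u)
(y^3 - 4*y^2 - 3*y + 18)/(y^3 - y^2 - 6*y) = (y - 3)/y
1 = 1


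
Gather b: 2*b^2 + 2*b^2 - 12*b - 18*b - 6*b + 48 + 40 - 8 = 4*b^2 - 36*b + 80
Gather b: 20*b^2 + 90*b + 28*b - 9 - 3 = 20*b^2 + 118*b - 12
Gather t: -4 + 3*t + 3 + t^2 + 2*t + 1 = t^2 + 5*t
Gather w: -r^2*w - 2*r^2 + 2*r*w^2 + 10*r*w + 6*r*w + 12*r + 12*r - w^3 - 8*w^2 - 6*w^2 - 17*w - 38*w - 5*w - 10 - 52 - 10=-2*r^2 + 24*r - w^3 + w^2*(2*r - 14) + w*(-r^2 + 16*r - 60) - 72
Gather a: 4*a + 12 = 4*a + 12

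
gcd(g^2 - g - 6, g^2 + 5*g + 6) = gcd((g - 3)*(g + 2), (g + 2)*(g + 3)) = g + 2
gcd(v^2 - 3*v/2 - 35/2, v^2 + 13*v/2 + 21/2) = v + 7/2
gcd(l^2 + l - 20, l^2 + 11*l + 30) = l + 5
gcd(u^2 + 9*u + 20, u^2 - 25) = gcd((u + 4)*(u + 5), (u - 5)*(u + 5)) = u + 5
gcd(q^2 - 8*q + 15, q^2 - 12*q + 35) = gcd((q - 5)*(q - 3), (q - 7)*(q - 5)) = q - 5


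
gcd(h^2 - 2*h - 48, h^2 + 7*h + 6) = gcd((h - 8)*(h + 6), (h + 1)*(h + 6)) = h + 6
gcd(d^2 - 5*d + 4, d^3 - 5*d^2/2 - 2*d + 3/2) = 1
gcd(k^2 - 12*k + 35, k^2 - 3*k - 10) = k - 5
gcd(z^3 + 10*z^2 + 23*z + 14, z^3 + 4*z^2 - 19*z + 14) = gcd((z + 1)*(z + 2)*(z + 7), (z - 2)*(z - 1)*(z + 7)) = z + 7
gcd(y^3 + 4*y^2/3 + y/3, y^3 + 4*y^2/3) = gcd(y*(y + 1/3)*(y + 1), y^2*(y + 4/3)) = y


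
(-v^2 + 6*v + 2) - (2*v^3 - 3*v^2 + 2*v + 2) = -2*v^3 + 2*v^2 + 4*v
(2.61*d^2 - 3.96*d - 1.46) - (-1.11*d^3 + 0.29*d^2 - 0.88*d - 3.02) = 1.11*d^3 + 2.32*d^2 - 3.08*d + 1.56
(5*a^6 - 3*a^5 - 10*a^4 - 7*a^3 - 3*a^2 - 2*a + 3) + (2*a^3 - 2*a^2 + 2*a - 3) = 5*a^6 - 3*a^5 - 10*a^4 - 5*a^3 - 5*a^2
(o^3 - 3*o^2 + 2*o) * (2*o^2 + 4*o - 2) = 2*o^5 - 2*o^4 - 10*o^3 + 14*o^2 - 4*o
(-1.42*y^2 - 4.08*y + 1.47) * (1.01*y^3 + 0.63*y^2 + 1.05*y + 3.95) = -1.4342*y^5 - 5.0154*y^4 - 2.5767*y^3 - 8.9669*y^2 - 14.5725*y + 5.8065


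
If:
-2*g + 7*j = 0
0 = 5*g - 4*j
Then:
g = 0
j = 0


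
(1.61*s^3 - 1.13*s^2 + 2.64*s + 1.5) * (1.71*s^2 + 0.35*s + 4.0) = 2.7531*s^5 - 1.3688*s^4 + 10.5589*s^3 - 1.031*s^2 + 11.085*s + 6.0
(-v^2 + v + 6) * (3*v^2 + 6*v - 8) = -3*v^4 - 3*v^3 + 32*v^2 + 28*v - 48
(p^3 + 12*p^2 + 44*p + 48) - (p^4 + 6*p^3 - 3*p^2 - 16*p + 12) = -p^4 - 5*p^3 + 15*p^2 + 60*p + 36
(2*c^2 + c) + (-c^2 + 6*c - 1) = c^2 + 7*c - 1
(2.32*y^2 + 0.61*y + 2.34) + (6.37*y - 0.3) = 2.32*y^2 + 6.98*y + 2.04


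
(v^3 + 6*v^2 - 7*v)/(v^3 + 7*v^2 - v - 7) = v/(v + 1)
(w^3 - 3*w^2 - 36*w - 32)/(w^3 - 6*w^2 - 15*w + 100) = (w^2 - 7*w - 8)/(w^2 - 10*w + 25)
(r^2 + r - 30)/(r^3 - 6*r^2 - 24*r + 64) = (r^2 + r - 30)/(r^3 - 6*r^2 - 24*r + 64)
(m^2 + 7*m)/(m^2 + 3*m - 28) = m/(m - 4)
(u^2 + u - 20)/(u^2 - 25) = (u - 4)/(u - 5)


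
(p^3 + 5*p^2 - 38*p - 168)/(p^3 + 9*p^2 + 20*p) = (p^2 + p - 42)/(p*(p + 5))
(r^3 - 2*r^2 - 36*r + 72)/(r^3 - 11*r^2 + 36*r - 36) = (r + 6)/(r - 3)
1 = 1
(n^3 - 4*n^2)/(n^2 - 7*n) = n*(n - 4)/(n - 7)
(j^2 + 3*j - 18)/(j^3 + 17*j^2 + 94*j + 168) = (j - 3)/(j^2 + 11*j + 28)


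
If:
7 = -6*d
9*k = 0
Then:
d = -7/6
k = 0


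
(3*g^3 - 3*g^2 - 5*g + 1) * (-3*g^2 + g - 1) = -9*g^5 + 12*g^4 + 9*g^3 - 5*g^2 + 6*g - 1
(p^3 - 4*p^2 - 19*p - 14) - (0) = p^3 - 4*p^2 - 19*p - 14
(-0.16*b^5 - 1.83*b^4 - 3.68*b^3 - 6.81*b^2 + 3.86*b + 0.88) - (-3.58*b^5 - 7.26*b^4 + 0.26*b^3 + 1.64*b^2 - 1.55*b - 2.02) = 3.42*b^5 + 5.43*b^4 - 3.94*b^3 - 8.45*b^2 + 5.41*b + 2.9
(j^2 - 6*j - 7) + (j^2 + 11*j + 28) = 2*j^2 + 5*j + 21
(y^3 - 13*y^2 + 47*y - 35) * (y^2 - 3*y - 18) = y^5 - 16*y^4 + 68*y^3 + 58*y^2 - 741*y + 630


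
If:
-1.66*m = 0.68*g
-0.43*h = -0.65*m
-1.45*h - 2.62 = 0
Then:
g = 2.92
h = -1.81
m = -1.20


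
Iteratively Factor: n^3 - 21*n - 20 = (n + 1)*(n^2 - n - 20) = (n - 5)*(n + 1)*(n + 4)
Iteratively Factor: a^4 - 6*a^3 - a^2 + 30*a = (a + 2)*(a^3 - 8*a^2 + 15*a) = (a - 5)*(a + 2)*(a^2 - 3*a) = a*(a - 5)*(a + 2)*(a - 3)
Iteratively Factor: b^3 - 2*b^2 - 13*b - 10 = (b - 5)*(b^2 + 3*b + 2) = (b - 5)*(b + 2)*(b + 1)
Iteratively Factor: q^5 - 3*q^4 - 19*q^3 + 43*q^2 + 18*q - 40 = (q - 2)*(q^4 - q^3 - 21*q^2 + q + 20) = (q - 2)*(q + 1)*(q^3 - 2*q^2 - 19*q + 20) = (q - 2)*(q - 1)*(q + 1)*(q^2 - q - 20) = (q - 2)*(q - 1)*(q + 1)*(q + 4)*(q - 5)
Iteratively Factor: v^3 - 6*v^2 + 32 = (v + 2)*(v^2 - 8*v + 16) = (v - 4)*(v + 2)*(v - 4)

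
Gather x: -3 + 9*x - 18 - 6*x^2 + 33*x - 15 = -6*x^2 + 42*x - 36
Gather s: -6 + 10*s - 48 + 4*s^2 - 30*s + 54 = 4*s^2 - 20*s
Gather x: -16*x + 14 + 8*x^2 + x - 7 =8*x^2 - 15*x + 7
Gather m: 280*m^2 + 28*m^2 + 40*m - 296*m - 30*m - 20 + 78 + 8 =308*m^2 - 286*m + 66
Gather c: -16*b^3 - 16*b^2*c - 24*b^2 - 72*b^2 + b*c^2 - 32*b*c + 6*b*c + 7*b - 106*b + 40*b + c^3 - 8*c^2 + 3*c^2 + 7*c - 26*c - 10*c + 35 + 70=-16*b^3 - 96*b^2 - 59*b + c^3 + c^2*(b - 5) + c*(-16*b^2 - 26*b - 29) + 105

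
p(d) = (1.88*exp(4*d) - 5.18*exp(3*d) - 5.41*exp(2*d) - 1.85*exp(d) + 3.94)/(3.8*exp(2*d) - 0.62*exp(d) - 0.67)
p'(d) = (-7.6*exp(2*d) + 0.62*exp(d))*(1.88*exp(4*d) - 5.18*exp(3*d) - 5.41*exp(2*d) - 1.85*exp(d) + 3.94)/(3.8*exp(2*d) - 0.62*exp(d) - 0.67)^2 + (7.52*exp(4*d) - 15.54*exp(3*d) - 10.82*exp(2*d) - 1.85*exp(d))/(3.8*exp(2*d) - 0.62*exp(d) - 0.67)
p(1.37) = 0.86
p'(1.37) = 10.45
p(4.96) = 9875.06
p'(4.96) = 19936.10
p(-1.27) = -5.31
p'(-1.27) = -1.08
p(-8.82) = -5.88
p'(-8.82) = 0.00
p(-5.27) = -5.84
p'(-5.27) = 0.04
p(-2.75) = -5.47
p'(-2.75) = 0.31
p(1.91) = 12.23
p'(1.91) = 36.58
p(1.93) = 12.97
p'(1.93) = 38.25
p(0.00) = -2.64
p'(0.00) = -0.91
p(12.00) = 13104935908.24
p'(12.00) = 26210080542.44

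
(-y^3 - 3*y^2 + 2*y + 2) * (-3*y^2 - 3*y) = 3*y^5 + 12*y^4 + 3*y^3 - 12*y^2 - 6*y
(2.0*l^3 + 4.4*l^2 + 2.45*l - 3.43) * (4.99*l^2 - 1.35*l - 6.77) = 9.98*l^5 + 19.256*l^4 - 7.2545*l^3 - 50.2112*l^2 - 11.956*l + 23.2211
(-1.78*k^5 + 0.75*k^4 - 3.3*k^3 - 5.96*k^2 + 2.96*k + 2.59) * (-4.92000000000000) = 8.7576*k^5 - 3.69*k^4 + 16.236*k^3 + 29.3232*k^2 - 14.5632*k - 12.7428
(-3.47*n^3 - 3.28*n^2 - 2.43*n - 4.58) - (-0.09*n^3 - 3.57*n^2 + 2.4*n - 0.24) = -3.38*n^3 + 0.29*n^2 - 4.83*n - 4.34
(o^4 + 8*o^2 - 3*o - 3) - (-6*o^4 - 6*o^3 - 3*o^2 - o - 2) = 7*o^4 + 6*o^3 + 11*o^2 - 2*o - 1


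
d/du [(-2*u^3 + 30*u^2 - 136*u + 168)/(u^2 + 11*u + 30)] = 2*(-u^4 - 22*u^3 + 143*u^2 + 732*u - 2964)/(u^4 + 22*u^3 + 181*u^2 + 660*u + 900)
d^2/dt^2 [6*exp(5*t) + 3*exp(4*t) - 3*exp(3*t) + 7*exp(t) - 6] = (150*exp(4*t) + 48*exp(3*t) - 27*exp(2*t) + 7)*exp(t)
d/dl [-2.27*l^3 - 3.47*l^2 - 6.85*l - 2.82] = -6.81*l^2 - 6.94*l - 6.85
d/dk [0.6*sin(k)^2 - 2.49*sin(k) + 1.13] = (1.2*sin(k) - 2.49)*cos(k)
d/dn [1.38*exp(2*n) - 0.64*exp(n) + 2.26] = (2.76*exp(n) - 0.64)*exp(n)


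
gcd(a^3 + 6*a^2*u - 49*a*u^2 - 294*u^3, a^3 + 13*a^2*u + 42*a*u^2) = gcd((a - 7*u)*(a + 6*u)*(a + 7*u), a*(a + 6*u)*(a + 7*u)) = a^2 + 13*a*u + 42*u^2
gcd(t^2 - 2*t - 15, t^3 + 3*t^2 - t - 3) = t + 3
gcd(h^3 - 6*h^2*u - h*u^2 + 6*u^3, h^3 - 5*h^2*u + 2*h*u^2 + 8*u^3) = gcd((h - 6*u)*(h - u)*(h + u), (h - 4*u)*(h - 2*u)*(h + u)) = h + u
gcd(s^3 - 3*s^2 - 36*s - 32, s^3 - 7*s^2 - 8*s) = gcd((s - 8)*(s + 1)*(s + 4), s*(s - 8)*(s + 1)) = s^2 - 7*s - 8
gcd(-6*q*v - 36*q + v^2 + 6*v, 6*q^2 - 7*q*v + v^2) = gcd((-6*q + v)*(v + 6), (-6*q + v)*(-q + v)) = 6*q - v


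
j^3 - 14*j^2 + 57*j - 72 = (j - 8)*(j - 3)^2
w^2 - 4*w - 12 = (w - 6)*(w + 2)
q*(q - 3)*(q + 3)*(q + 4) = q^4 + 4*q^3 - 9*q^2 - 36*q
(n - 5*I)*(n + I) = n^2 - 4*I*n + 5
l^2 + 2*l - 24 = (l - 4)*(l + 6)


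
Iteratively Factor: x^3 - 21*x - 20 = (x + 1)*(x^2 - x - 20) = (x - 5)*(x + 1)*(x + 4)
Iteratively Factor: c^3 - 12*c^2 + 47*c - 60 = (c - 5)*(c^2 - 7*c + 12) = (c - 5)*(c - 3)*(c - 4)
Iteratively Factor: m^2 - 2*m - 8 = (m - 4)*(m + 2)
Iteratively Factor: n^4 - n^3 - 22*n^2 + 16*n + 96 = (n + 4)*(n^3 - 5*n^2 - 2*n + 24) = (n - 3)*(n + 4)*(n^2 - 2*n - 8) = (n - 4)*(n - 3)*(n + 4)*(n + 2)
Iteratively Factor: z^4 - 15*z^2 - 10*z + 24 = (z + 2)*(z^3 - 2*z^2 - 11*z + 12) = (z + 2)*(z + 3)*(z^2 - 5*z + 4) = (z - 1)*(z + 2)*(z + 3)*(z - 4)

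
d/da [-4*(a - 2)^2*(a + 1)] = 12*a*(2 - a)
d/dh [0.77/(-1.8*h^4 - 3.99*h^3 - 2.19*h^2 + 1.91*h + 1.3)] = (5.544*h^3 + 9.2169*h^2 + 3.3726*h - 1.4707)/(1.8*h^4 + 3.99*h^3 + 2.19*h^2 - 1.91*h - 1.3)^2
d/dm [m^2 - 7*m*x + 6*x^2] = 2*m - 7*x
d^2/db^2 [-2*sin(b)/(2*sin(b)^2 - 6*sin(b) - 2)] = (sin(b)^5 + 3*sin(b)^4 + 4*sin(b)^3 - 3*sin(b)^2 - 5*sin(b) + 6)/(sin(b)^2 - 3*sin(b) - 1)^3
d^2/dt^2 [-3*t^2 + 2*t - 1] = -6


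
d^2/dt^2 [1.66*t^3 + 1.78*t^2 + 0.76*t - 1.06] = 9.96*t + 3.56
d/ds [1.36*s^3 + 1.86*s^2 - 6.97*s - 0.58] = 4.08*s^2 + 3.72*s - 6.97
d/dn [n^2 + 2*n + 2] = 2*n + 2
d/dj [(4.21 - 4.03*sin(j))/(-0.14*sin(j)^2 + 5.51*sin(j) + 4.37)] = (-0.5642*sin(j)^2 + 1.1788*sin(j) - 40.8082)*cos(j)/(0.0196*sin(j)^4 - 1.5428*sin(j)^3 + 29.1365*sin(j)^2 + 48.1574*sin(j) + 19.0969)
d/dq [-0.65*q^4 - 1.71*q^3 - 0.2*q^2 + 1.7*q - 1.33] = -2.6*q^3 - 5.13*q^2 - 0.4*q + 1.7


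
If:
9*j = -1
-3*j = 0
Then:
No Solution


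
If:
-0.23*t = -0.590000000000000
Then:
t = 2.57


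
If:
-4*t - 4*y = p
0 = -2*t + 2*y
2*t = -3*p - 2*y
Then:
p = 0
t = 0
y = 0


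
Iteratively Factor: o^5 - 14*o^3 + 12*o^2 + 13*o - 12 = (o + 4)*(o^4 - 4*o^3 + 2*o^2 + 4*o - 3) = (o + 1)*(o + 4)*(o^3 - 5*o^2 + 7*o - 3) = (o - 1)*(o + 1)*(o + 4)*(o^2 - 4*o + 3) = (o - 1)^2*(o + 1)*(o + 4)*(o - 3)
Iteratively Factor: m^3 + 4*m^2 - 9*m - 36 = (m + 4)*(m^2 - 9) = (m + 3)*(m + 4)*(m - 3)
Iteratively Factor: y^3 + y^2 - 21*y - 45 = (y - 5)*(y^2 + 6*y + 9) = (y - 5)*(y + 3)*(y + 3)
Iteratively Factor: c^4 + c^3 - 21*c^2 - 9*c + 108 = (c - 3)*(c^3 + 4*c^2 - 9*c - 36) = (c - 3)*(c + 4)*(c^2 - 9) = (c - 3)*(c + 3)*(c + 4)*(c - 3)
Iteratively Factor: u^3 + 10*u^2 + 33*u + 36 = (u + 4)*(u^2 + 6*u + 9) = (u + 3)*(u + 4)*(u + 3)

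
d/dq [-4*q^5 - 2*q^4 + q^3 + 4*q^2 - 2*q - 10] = -20*q^4 - 8*q^3 + 3*q^2 + 8*q - 2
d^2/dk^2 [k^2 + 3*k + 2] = 2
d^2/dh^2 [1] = 0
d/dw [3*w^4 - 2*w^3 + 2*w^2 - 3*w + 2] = 12*w^3 - 6*w^2 + 4*w - 3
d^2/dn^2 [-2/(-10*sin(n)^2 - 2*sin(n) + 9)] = 4*(-200*sin(n)^4 - 30*sin(n)^3 + 118*sin(n)^2 + 51*sin(n) + 94)/(10*sin(n)^2 + 2*sin(n) - 9)^3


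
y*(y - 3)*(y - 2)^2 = y^4 - 7*y^3 + 16*y^2 - 12*y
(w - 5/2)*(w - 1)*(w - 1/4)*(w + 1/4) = w^4 - 7*w^3/2 + 39*w^2/16 + 7*w/32 - 5/32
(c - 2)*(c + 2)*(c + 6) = c^3 + 6*c^2 - 4*c - 24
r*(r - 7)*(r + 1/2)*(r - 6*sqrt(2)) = r^4 - 6*sqrt(2)*r^3 - 13*r^3/2 - 7*r^2/2 + 39*sqrt(2)*r^2 + 21*sqrt(2)*r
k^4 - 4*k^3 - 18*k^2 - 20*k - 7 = (k - 7)*(k + 1)^3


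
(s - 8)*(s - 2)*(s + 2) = s^3 - 8*s^2 - 4*s + 32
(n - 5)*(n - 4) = n^2 - 9*n + 20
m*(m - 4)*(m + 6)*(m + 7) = m^4 + 9*m^3 - 10*m^2 - 168*m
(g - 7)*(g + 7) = g^2 - 49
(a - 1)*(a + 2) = a^2 + a - 2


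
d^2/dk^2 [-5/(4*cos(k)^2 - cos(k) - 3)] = 5*(64*sin(k)^4 - 81*sin(k)^2 + 12*cos(k) - 3*cos(3*k) - 9)/((cos(k) - 1)^3*(4*cos(k) + 3)^3)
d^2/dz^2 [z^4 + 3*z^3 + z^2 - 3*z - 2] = 12*z^2 + 18*z + 2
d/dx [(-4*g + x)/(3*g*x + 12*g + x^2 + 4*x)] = (3*g*x + 12*g + x^2 + 4*x + (4*g - x)*(3*g + 2*x + 4))/(3*g*x + 12*g + x^2 + 4*x)^2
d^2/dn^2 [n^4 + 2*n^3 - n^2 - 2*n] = 12*n^2 + 12*n - 2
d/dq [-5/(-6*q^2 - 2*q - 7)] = 10*(-6*q - 1)/(6*q^2 + 2*q + 7)^2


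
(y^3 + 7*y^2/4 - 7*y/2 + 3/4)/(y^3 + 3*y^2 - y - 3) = (y - 1/4)/(y + 1)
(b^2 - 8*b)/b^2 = (b - 8)/b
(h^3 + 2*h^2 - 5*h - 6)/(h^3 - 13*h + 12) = (h^3 + 2*h^2 - 5*h - 6)/(h^3 - 13*h + 12)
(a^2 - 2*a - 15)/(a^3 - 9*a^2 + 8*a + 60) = (a + 3)/(a^2 - 4*a - 12)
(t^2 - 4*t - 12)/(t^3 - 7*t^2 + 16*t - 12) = (t^2 - 4*t - 12)/(t^3 - 7*t^2 + 16*t - 12)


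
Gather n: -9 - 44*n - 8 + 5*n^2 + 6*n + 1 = 5*n^2 - 38*n - 16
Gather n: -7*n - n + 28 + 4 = 32 - 8*n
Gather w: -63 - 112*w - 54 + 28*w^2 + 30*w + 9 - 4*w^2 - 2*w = 24*w^2 - 84*w - 108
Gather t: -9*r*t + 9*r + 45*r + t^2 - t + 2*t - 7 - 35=54*r + t^2 + t*(1 - 9*r) - 42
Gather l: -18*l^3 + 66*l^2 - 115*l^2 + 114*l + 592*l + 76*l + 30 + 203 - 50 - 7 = -18*l^3 - 49*l^2 + 782*l + 176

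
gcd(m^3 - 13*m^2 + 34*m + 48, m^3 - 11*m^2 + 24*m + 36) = m^2 - 5*m - 6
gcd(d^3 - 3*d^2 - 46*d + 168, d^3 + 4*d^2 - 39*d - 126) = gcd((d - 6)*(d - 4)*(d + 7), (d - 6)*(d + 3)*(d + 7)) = d^2 + d - 42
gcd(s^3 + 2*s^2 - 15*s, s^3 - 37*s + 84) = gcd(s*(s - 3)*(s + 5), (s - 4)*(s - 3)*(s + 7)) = s - 3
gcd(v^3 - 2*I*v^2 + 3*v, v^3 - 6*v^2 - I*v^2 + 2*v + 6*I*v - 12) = v + I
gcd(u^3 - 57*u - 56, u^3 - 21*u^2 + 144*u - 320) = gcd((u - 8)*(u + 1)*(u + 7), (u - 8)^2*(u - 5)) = u - 8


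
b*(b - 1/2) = b^2 - b/2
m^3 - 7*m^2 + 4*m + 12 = (m - 6)*(m - 2)*(m + 1)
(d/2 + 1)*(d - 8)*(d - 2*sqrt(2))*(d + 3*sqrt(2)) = d^4/2 - 3*d^3 + sqrt(2)*d^3/2 - 14*d^2 - 3*sqrt(2)*d^2 - 8*sqrt(2)*d + 36*d + 96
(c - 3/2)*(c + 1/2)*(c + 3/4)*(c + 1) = c^4 + 3*c^3/4 - 7*c^2/4 - 33*c/16 - 9/16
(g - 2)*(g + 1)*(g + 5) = g^3 + 4*g^2 - 7*g - 10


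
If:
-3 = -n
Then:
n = 3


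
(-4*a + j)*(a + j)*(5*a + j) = -20*a^3 - 19*a^2*j + 2*a*j^2 + j^3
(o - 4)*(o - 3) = o^2 - 7*o + 12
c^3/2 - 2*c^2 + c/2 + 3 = (c/2 + 1/2)*(c - 3)*(c - 2)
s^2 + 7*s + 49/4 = (s + 7/2)^2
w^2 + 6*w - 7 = (w - 1)*(w + 7)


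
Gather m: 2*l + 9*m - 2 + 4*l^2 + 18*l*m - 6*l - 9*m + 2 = 4*l^2 + 18*l*m - 4*l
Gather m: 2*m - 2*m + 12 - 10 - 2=0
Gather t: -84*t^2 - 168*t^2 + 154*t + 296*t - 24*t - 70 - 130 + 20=-252*t^2 + 426*t - 180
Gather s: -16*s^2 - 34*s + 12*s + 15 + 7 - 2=-16*s^2 - 22*s + 20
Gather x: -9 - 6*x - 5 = -6*x - 14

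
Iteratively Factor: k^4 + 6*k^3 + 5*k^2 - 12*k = (k + 4)*(k^3 + 2*k^2 - 3*k) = k*(k + 4)*(k^2 + 2*k - 3) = k*(k - 1)*(k + 4)*(k + 3)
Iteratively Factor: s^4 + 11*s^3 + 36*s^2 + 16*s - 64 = (s + 4)*(s^3 + 7*s^2 + 8*s - 16) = (s + 4)^2*(s^2 + 3*s - 4) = (s - 1)*(s + 4)^2*(s + 4)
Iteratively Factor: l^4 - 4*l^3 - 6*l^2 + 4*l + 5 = (l + 1)*(l^3 - 5*l^2 - l + 5) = (l - 1)*(l + 1)*(l^2 - 4*l - 5) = (l - 5)*(l - 1)*(l + 1)*(l + 1)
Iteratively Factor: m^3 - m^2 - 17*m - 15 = (m + 1)*(m^2 - 2*m - 15) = (m - 5)*(m + 1)*(m + 3)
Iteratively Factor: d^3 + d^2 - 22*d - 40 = (d - 5)*(d^2 + 6*d + 8) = (d - 5)*(d + 4)*(d + 2)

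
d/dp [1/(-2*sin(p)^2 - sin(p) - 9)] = (4*sin(p) + 1)*cos(p)/(sin(p) - cos(2*p) + 10)^2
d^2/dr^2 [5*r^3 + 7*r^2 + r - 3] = 30*r + 14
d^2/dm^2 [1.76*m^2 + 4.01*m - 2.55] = 3.52000000000000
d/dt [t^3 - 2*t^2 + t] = 3*t^2 - 4*t + 1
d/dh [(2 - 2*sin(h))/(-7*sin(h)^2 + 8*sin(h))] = 2*(-7*cos(h) + 14/tan(h) - 8*cos(h)/sin(h)^2)/(7*sin(h) - 8)^2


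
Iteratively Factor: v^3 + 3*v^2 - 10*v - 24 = (v + 4)*(v^2 - v - 6) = (v - 3)*(v + 4)*(v + 2)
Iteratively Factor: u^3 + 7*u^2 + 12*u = (u + 4)*(u^2 + 3*u) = u*(u + 4)*(u + 3)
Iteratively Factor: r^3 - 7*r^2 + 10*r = (r - 5)*(r^2 - 2*r) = (r - 5)*(r - 2)*(r)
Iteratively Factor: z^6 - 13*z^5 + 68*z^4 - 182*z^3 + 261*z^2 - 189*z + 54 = (z - 3)*(z^5 - 10*z^4 + 38*z^3 - 68*z^2 + 57*z - 18) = (z - 3)*(z - 1)*(z^4 - 9*z^3 + 29*z^2 - 39*z + 18) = (z - 3)*(z - 1)^2*(z^3 - 8*z^2 + 21*z - 18) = (z - 3)^2*(z - 1)^2*(z^2 - 5*z + 6) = (z - 3)^3*(z - 1)^2*(z - 2)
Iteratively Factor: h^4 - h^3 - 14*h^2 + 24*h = (h - 2)*(h^3 + h^2 - 12*h) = h*(h - 2)*(h^2 + h - 12) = h*(h - 2)*(h + 4)*(h - 3)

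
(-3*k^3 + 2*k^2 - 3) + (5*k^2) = -3*k^3 + 7*k^2 - 3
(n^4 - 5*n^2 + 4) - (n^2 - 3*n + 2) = n^4 - 6*n^2 + 3*n + 2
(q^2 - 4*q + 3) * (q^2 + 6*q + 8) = q^4 + 2*q^3 - 13*q^2 - 14*q + 24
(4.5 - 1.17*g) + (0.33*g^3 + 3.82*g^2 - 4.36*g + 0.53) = 0.33*g^3 + 3.82*g^2 - 5.53*g + 5.03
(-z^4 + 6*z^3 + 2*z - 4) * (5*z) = -5*z^5 + 30*z^4 + 10*z^2 - 20*z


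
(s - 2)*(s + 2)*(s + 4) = s^3 + 4*s^2 - 4*s - 16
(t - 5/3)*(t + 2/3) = t^2 - t - 10/9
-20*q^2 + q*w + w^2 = (-4*q + w)*(5*q + w)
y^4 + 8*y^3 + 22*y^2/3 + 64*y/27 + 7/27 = (y + 1/3)^3*(y + 7)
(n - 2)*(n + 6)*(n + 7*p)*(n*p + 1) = n^4*p + 7*n^3*p^2 + 4*n^3*p + n^3 + 28*n^2*p^2 - 5*n^2*p + 4*n^2 - 84*n*p^2 + 28*n*p - 12*n - 84*p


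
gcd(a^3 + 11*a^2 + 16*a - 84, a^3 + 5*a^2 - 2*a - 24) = a - 2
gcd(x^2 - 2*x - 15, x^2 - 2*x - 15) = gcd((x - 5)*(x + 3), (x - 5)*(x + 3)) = x^2 - 2*x - 15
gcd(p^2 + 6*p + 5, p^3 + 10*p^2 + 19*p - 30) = p + 5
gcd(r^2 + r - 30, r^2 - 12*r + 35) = r - 5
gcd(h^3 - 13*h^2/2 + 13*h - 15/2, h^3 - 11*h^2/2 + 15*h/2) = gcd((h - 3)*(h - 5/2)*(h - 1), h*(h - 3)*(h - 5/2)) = h^2 - 11*h/2 + 15/2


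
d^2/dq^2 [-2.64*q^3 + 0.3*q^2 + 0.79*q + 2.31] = 0.6 - 15.84*q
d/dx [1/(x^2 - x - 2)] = (1 - 2*x)/(-x^2 + x + 2)^2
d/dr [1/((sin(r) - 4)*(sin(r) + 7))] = -(2*sin(r) + 3)*cos(r)/((sin(r) - 4)^2*(sin(r) + 7)^2)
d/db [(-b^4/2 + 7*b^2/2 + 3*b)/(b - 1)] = (-3*b^4 + 4*b^3 + 7*b^2 - 14*b - 6)/(2*(b^2 - 2*b + 1))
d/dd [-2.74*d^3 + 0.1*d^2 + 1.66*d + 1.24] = -8.22*d^2 + 0.2*d + 1.66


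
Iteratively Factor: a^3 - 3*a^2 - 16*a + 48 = (a - 4)*(a^2 + a - 12) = (a - 4)*(a - 3)*(a + 4)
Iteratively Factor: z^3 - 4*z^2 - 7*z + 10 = (z + 2)*(z^2 - 6*z + 5) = (z - 5)*(z + 2)*(z - 1)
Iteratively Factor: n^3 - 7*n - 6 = (n - 3)*(n^2 + 3*n + 2) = (n - 3)*(n + 2)*(n + 1)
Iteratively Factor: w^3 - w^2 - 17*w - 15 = (w - 5)*(w^2 + 4*w + 3) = (w - 5)*(w + 1)*(w + 3)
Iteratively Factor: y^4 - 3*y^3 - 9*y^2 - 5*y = (y - 5)*(y^3 + 2*y^2 + y) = (y - 5)*(y + 1)*(y^2 + y) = y*(y - 5)*(y + 1)*(y + 1)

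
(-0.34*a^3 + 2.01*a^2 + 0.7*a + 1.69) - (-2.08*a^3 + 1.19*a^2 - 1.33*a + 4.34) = 1.74*a^3 + 0.82*a^2 + 2.03*a - 2.65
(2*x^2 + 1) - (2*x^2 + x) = 1 - x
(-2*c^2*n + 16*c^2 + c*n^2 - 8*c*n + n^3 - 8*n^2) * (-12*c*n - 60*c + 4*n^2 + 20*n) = 24*c^3*n^2 - 72*c^3*n - 960*c^3 - 20*c^2*n^3 + 60*c^2*n^2 + 800*c^2*n - 8*c*n^4 + 24*c*n^3 + 320*c*n^2 + 4*n^5 - 12*n^4 - 160*n^3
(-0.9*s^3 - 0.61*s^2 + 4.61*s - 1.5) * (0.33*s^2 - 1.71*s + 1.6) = -0.297*s^5 + 1.3377*s^4 + 1.1244*s^3 - 9.3541*s^2 + 9.941*s - 2.4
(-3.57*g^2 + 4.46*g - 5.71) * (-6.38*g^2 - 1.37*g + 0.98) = 22.7766*g^4 - 23.5639*g^3 + 26.821*g^2 + 12.1935*g - 5.5958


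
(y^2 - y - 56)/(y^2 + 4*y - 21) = (y - 8)/(y - 3)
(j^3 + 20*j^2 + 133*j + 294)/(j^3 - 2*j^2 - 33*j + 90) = (j^2 + 14*j + 49)/(j^2 - 8*j + 15)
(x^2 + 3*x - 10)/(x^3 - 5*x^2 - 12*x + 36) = (x + 5)/(x^2 - 3*x - 18)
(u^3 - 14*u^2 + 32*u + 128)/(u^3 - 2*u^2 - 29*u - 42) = (u^2 - 16*u + 64)/(u^2 - 4*u - 21)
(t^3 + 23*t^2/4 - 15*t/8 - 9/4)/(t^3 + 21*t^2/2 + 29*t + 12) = (t - 3/4)/(t + 4)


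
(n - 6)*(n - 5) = n^2 - 11*n + 30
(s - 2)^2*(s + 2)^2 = s^4 - 8*s^2 + 16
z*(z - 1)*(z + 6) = z^3 + 5*z^2 - 6*z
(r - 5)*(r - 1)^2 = r^3 - 7*r^2 + 11*r - 5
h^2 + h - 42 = (h - 6)*(h + 7)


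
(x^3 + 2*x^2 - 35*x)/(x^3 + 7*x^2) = (x - 5)/x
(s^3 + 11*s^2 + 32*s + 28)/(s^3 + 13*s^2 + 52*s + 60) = (s^2 + 9*s + 14)/(s^2 + 11*s + 30)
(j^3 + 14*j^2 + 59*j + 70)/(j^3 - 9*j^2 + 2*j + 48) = (j^2 + 12*j + 35)/(j^2 - 11*j + 24)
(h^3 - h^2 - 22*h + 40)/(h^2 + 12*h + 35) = (h^2 - 6*h + 8)/(h + 7)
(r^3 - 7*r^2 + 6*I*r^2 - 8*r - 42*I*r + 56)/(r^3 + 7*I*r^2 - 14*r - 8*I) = (r - 7)/(r + I)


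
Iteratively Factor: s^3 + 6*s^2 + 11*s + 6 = (s + 3)*(s^2 + 3*s + 2) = (s + 1)*(s + 3)*(s + 2)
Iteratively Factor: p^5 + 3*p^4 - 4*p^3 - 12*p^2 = (p + 3)*(p^4 - 4*p^2) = p*(p + 3)*(p^3 - 4*p) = p*(p + 2)*(p + 3)*(p^2 - 2*p) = p^2*(p + 2)*(p + 3)*(p - 2)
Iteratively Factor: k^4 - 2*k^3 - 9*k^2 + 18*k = (k)*(k^3 - 2*k^2 - 9*k + 18) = k*(k - 3)*(k^2 + k - 6) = k*(k - 3)*(k + 3)*(k - 2)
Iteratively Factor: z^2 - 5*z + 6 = (z - 3)*(z - 2)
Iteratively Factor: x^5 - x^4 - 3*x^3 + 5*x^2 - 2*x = (x)*(x^4 - x^3 - 3*x^2 + 5*x - 2) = x*(x + 2)*(x^3 - 3*x^2 + 3*x - 1) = x*(x - 1)*(x + 2)*(x^2 - 2*x + 1) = x*(x - 1)^2*(x + 2)*(x - 1)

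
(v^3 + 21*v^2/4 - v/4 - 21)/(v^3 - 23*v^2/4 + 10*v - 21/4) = (v^2 + 7*v + 12)/(v^2 - 4*v + 3)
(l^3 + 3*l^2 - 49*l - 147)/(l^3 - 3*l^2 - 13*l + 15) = (l^2 - 49)/(l^2 - 6*l + 5)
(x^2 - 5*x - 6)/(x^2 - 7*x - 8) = (x - 6)/(x - 8)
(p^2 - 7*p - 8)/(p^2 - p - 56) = (p + 1)/(p + 7)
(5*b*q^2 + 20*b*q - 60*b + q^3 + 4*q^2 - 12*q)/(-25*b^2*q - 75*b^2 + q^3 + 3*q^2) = (q^2 + 4*q - 12)/(-5*b*q - 15*b + q^2 + 3*q)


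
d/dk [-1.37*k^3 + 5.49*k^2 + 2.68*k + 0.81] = -4.11*k^2 + 10.98*k + 2.68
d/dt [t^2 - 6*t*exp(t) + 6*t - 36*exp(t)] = -6*t*exp(t) + 2*t - 42*exp(t) + 6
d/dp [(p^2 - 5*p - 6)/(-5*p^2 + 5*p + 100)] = 2*(-2*p^2 + 14*p - 47)/(5*(p^4 - 2*p^3 - 39*p^2 + 40*p + 400))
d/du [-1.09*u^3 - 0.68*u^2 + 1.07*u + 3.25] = -3.27*u^2 - 1.36*u + 1.07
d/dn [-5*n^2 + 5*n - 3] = 5 - 10*n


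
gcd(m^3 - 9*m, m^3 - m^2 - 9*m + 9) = m^2 - 9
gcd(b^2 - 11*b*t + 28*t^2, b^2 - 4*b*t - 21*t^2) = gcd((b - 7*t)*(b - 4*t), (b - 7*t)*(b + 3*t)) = -b + 7*t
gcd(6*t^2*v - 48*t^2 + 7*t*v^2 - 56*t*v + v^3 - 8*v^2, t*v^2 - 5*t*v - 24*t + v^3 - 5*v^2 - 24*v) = t*v - 8*t + v^2 - 8*v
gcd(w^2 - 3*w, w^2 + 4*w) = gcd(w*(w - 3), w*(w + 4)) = w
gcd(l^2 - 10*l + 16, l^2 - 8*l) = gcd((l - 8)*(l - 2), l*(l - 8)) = l - 8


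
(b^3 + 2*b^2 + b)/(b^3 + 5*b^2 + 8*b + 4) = b*(b + 1)/(b^2 + 4*b + 4)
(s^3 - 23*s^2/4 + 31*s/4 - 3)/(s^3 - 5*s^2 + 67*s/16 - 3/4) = 4*(s - 1)/(4*s - 1)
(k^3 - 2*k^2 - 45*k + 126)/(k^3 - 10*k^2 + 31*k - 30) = (k^2 + k - 42)/(k^2 - 7*k + 10)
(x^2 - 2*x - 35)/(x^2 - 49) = (x + 5)/(x + 7)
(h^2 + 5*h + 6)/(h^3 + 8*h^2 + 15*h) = (h + 2)/(h*(h + 5))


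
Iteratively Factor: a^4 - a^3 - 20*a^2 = (a - 5)*(a^3 + 4*a^2) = (a - 5)*(a + 4)*(a^2) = a*(a - 5)*(a + 4)*(a)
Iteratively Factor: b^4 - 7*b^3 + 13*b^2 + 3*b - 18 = (b + 1)*(b^3 - 8*b^2 + 21*b - 18) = (b - 3)*(b + 1)*(b^2 - 5*b + 6) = (b - 3)^2*(b + 1)*(b - 2)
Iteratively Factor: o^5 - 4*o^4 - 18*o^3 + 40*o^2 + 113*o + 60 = (o - 5)*(o^4 + o^3 - 13*o^2 - 25*o - 12) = (o - 5)*(o - 4)*(o^3 + 5*o^2 + 7*o + 3) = (o - 5)*(o - 4)*(o + 3)*(o^2 + 2*o + 1) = (o - 5)*(o - 4)*(o + 1)*(o + 3)*(o + 1)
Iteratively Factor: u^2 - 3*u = (u - 3)*(u)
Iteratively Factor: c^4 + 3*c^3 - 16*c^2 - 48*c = (c)*(c^3 + 3*c^2 - 16*c - 48) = c*(c - 4)*(c^2 + 7*c + 12) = c*(c - 4)*(c + 3)*(c + 4)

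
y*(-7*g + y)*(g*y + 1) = -7*g^2*y^2 + g*y^3 - 7*g*y + y^2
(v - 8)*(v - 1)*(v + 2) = v^3 - 7*v^2 - 10*v + 16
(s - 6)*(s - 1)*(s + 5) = s^3 - 2*s^2 - 29*s + 30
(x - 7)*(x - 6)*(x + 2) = x^3 - 11*x^2 + 16*x + 84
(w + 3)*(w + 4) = w^2 + 7*w + 12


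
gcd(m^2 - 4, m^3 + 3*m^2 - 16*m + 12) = m - 2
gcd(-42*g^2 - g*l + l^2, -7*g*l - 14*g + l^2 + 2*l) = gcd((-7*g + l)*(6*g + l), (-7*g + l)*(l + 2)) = 7*g - l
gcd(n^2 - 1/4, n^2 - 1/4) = n^2 - 1/4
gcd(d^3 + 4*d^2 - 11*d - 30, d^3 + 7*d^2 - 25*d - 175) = d + 5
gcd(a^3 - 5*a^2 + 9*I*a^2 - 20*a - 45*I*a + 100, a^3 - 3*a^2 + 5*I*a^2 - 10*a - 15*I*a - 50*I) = a^2 + a*(-5 + 5*I) - 25*I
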